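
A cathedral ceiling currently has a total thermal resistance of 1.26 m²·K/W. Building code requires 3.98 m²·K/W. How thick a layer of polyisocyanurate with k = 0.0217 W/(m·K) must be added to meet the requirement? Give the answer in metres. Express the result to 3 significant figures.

ΔR = 3.98 − 1.26 = 2.72 m²·K/W
L = ΔR × k = 2.72 × 0.0217 = 0.05902 m

0.0590 m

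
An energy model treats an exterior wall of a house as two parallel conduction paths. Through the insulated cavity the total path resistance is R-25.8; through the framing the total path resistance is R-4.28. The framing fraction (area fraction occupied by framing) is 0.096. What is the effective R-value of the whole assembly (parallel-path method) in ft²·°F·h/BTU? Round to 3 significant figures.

17.4 ft²·°F·h/BTU

U_eff = 0.904/25.8 + 0.096/4.28 = 0.03504 + 0.02243 = 0.05747
R_eff = 1/U_eff = 17.4 ft²·°F·h/BTU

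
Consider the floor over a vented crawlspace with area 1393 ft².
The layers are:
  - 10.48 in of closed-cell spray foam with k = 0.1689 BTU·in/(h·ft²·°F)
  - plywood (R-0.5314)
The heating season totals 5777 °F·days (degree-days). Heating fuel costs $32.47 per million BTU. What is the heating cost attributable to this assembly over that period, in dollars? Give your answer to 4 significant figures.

100.2 dollars

10.48/0.1689 = 62.049
R_total = 62.049 + 0.5314 = 62.58 ft²·°F·h/BTU
E = A × HDD × 24 / R = 1393 × 5777 × 24 / 62.58 = 3086200 BTU
Cost = 3086200/10⁶ × 32.47 = $100.21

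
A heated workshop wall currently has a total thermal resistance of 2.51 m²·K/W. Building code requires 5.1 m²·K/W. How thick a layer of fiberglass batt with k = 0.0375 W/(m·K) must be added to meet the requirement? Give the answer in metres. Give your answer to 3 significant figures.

0.0971 m

ΔR = 5.1 − 2.51 = 2.59 m²·K/W
L = ΔR × k = 2.59 × 0.0375 = 0.09712 m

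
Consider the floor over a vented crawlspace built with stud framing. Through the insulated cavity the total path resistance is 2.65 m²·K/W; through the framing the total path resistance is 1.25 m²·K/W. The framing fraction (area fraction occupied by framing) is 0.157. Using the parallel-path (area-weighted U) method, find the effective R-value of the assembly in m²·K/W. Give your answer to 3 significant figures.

U_eff = 0.843/2.65 + 0.157/1.25 = 0.3181 + 0.1256 = 0.4437
R_eff = 1/U_eff = 2.254 m²·K/W

2.25 m²·K/W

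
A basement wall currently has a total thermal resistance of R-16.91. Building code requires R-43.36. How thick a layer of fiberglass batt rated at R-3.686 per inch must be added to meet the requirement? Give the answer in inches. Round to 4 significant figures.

7.176 in

ΔR = 43.36 − 16.91 = 26.45 ft²·°F·h/BTU
L = ΔR / (R/in) = 26.45/3.686 = 7.1758 in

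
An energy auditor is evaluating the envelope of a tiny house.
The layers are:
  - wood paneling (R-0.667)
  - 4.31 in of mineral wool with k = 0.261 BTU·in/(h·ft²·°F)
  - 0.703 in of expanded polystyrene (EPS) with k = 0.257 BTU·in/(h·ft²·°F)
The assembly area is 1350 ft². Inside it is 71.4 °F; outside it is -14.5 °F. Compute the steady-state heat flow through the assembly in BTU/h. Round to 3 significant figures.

5820 BTU/h

4.31/0.261 = 16.51
0.703/0.257 = 2.735
R_total = 0.667 + 16.51 + 2.735 = 19.92 ft²·°F·h/BTU
Q = A·ΔT/R = 1350 × (71.4 − (-14.5)) / 19.92 = 5823 BTU/h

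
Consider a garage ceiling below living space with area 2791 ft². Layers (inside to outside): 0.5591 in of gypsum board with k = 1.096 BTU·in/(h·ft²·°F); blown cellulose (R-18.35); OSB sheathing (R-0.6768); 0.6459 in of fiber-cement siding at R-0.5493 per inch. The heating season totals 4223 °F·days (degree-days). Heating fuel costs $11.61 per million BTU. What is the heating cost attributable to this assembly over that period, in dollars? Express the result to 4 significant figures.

165.1 dollars

0.5591/1.096 = 0.51013
0.6459 × 0.5493 = 0.35479
R_total = 0.51013 + 18.35 + 0.6768 + 0.35479 = 19.892 ft²·°F·h/BTU
E = A × HDD × 24 / R = 2791 × 4223 × 24 / 19.892 = 14221000 BTU
Cost = 14221000/10⁶ × 11.61 = $165.1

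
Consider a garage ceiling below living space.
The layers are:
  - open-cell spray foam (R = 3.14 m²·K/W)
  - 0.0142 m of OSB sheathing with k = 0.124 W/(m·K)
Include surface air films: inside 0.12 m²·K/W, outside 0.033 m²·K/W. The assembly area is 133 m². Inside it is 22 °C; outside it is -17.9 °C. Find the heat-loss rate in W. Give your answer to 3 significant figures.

1560 W

0.0142/0.124 = 0.1145
R_total = 0.12 + 3.14 + 0.1145 + 0.033 = 3.408 m²·K/W
Q = A·ΔT/R = 133 × (22 − (-17.9)) / 3.408 = 1557 W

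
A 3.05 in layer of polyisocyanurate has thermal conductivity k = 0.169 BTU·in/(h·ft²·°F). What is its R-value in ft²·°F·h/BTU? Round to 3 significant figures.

18.0 ft²·°F·h/BTU

R = L/k = 3.05/0.169 = 18.05 ft²·°F·h/BTU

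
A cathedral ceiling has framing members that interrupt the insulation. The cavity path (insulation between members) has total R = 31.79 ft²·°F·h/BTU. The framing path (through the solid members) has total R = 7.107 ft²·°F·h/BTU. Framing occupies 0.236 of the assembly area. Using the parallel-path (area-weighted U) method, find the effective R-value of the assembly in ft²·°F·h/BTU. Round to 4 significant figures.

U_eff = 0.764/31.79 + 0.236/7.107 = 0.024033 + 0.033207 = 0.057239
R_eff = 1/U_eff = 17.47 ft²·°F·h/BTU

17.47 ft²·°F·h/BTU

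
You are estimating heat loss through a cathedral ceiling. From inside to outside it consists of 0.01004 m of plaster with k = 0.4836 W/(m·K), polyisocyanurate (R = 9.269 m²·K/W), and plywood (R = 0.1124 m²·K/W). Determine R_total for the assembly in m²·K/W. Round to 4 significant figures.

0.01004/0.4836 = 0.020761
R_total = 0.020761 + 9.269 + 0.1124 = 9.4022 m²·K/W

9.402 m²·K/W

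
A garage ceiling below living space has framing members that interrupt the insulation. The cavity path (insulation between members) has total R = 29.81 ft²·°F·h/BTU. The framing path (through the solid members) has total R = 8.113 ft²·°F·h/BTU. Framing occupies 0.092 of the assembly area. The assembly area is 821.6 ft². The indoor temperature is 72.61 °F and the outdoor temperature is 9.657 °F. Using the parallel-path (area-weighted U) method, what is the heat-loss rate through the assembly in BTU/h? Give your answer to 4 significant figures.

U_eff = 0.908/29.81 + 0.092/8.113 = 0.03046 + 0.01134 = 0.041799
R_eff = 1/U_eff = 23.924 ft²·°F·h/BTU
Q = 821.6 × (72.61 − 9.657) / 23.924 = 2162 BTU/h

2162 BTU/h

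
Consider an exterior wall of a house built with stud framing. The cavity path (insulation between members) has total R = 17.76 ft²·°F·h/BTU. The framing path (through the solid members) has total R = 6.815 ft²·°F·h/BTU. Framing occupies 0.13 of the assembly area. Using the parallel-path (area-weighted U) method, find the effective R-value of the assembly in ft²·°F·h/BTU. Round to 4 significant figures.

14.69 ft²·°F·h/BTU

U_eff = 0.87/17.76 + 0.13/6.815 = 0.048986 + 0.019076 = 0.068062
R_eff = 1/U_eff = 14.692 ft²·°F·h/BTU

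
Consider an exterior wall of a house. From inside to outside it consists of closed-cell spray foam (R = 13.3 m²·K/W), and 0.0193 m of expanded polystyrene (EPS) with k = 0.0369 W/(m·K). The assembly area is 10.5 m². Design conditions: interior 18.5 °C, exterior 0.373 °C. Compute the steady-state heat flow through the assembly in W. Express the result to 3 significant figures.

13.8 W

0.0193/0.0369 = 0.523
R_total = 13.3 + 0.523 = 13.82 m²·K/W
Q = A·ΔT/R = 10.5 × (18.5 − 0.373) / 13.82 = 13.77 W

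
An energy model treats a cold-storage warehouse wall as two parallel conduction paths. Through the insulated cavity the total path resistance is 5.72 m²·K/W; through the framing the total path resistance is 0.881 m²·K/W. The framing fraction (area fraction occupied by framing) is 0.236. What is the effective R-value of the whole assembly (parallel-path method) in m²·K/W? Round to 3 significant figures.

2.49 m²·K/W

U_eff = 0.764/5.72 + 0.236/0.881 = 0.1336 + 0.2679 = 0.4014
R_eff = 1/U_eff = 2.491 m²·K/W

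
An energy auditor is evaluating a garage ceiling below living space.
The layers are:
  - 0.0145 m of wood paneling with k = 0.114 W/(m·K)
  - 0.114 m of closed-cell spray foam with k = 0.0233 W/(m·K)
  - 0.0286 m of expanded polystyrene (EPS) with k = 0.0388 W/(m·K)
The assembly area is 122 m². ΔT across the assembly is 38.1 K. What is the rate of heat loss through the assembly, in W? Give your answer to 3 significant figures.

0.0145/0.114 = 0.1272
0.114/0.0233 = 4.893
0.0286/0.0388 = 0.7371
R_total = 0.1272 + 4.893 + 0.7371 = 5.757 m²·K/W
Q = A·ΔT/R = 122 × 38.1 / 5.757 = 807.4 W

807 W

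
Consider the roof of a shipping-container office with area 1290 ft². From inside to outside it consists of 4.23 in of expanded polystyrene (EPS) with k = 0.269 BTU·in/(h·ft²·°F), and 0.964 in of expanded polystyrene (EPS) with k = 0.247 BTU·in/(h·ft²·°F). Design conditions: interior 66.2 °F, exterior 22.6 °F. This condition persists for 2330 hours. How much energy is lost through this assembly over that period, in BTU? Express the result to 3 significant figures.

6680000 BTU

4.23/0.269 = 15.72
0.964/0.247 = 3.903
R_total = 15.72 + 3.903 = 19.63 ft²·°F·h/BTU
Q = 1290 × (66.2 − 22.6) / 19.63 = 2866 BTU/h
E = 2866 × 2330 = 6677000 BTU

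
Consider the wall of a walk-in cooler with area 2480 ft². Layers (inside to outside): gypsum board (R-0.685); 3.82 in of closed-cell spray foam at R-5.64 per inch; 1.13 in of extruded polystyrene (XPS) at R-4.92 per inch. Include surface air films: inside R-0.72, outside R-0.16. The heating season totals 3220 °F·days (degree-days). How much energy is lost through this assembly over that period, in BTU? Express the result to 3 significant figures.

3.82 × 5.64 = 21.54
1.13 × 4.92 = 5.56
R_total = 0.72 + 0.685 + 21.54 + 5.56 + 0.16 = 28.67 ft²·°F·h/BTU
E = A × HDD × 24 / R = 2480 × 3220 × 24 / 28.67 = 6685000 BTU

6680000 BTU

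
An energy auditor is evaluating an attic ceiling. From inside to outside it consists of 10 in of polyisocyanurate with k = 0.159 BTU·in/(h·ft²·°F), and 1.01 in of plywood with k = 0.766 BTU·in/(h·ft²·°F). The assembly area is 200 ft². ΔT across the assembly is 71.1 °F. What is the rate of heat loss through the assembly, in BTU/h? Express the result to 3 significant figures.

10/0.159 = 62.89
1.01/0.766 = 1.319
R_total = 62.89 + 1.319 = 64.21 ft²·°F·h/BTU
Q = A·ΔT/R = 200 × 71.1 / 64.21 = 221.5 BTU/h

221 BTU/h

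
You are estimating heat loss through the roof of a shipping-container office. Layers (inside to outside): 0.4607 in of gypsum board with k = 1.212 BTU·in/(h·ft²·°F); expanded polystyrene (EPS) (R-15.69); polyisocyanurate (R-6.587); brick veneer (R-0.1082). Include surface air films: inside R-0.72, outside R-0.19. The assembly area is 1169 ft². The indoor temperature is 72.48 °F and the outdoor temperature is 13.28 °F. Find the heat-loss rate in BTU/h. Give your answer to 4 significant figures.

2923 BTU/h

0.4607/1.212 = 0.38012
R_total = 0.72 + 0.38012 + 15.69 + 6.587 + 0.1082 + 0.19 = 23.675 ft²·°F·h/BTU
Q = A·ΔT/R = 1169 × (72.48 − 13.28) / 23.675 = 2923.1 BTU/h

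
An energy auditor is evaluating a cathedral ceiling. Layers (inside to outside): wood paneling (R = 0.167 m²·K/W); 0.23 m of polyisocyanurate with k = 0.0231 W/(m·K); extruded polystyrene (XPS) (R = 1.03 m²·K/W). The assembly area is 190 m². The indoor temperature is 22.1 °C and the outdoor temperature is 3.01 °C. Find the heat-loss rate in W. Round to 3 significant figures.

0.23/0.0231 = 9.957
R_total = 0.167 + 9.957 + 1.03 = 11.15 m²·K/W
Q = A·ΔT/R = 190 × (22.1 − 3.01) / 11.15 = 325.2 W

325 W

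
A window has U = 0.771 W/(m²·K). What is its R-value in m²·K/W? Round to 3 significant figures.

1.30 m²·K/W

R = 1/U = 1/0.771 = 1.297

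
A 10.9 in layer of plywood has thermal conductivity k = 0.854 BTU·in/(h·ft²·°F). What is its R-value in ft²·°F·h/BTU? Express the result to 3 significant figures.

R = L/k = 10.9/0.854 = 12.76 ft²·°F·h/BTU

12.8 ft²·°F·h/BTU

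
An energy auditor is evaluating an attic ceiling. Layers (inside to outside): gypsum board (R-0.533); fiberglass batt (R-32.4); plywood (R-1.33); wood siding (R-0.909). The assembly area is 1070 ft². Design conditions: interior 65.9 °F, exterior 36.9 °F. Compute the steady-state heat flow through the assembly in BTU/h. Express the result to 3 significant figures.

882 BTU/h

R_total = 0.533 + 32.4 + 1.33 + 0.909 = 35.17 ft²·°F·h/BTU
Q = A·ΔT/R = 1070 × (65.9 − 36.9) / 35.17 = 882.2 BTU/h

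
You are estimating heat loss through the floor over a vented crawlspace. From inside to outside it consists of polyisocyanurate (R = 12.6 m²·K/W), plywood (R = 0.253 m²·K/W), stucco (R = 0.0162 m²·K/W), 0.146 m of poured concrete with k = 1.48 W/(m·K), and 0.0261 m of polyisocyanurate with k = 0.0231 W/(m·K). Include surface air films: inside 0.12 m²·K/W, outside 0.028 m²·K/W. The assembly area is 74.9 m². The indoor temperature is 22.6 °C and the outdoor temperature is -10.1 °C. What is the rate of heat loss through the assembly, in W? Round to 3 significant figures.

0.146/1.48 = 0.09865
0.0261/0.0231 = 1.13
R_total = 0.12 + 12.6 + 0.253 + 0.0162 + 0.09865 + 1.13 + 0.028 = 14.25 m²·K/W
Q = A·ΔT/R = 74.9 × (22.6 − (-10.1)) / 14.25 = 171.9 W

172 W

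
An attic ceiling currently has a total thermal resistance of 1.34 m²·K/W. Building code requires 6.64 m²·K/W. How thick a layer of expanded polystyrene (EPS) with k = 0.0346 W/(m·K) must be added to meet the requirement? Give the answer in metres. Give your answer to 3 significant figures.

ΔR = 6.64 − 1.34 = 5.3 m²·K/W
L = ΔR × k = 5.3 × 0.0346 = 0.1834 m

0.183 m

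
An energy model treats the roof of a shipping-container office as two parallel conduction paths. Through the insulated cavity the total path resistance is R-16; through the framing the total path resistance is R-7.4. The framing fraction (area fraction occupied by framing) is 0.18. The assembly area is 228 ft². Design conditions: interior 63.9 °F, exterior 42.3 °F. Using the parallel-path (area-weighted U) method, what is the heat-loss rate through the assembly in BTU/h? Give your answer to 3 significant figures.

372 BTU/h

U_eff = 0.82/16 + 0.18/7.4 = 0.05125 + 0.02432 = 0.07557
R_eff = 1/U_eff = 13.23 ft²·°F·h/BTU
Q = 228 × (63.9 − 42.3) / 13.23 = 372.2 BTU/h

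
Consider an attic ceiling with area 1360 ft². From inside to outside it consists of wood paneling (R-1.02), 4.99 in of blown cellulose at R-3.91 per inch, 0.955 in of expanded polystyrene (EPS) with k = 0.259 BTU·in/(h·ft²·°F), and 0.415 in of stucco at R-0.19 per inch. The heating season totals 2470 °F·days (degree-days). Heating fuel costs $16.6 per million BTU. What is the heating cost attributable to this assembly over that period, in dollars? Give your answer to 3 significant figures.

55.1 dollars

4.99 × 3.91 = 19.51
0.955/0.259 = 3.687
0.415 × 0.19 = 0.07885
R_total = 1.02 + 19.51 + 3.687 + 0.07885 = 24.3 ft²·°F·h/BTU
E = A × HDD × 24 / R = 1360 × 2470 × 24 / 24.3 = 3318000 BTU
Cost = 3318000/10⁶ × 16.6 = $55.08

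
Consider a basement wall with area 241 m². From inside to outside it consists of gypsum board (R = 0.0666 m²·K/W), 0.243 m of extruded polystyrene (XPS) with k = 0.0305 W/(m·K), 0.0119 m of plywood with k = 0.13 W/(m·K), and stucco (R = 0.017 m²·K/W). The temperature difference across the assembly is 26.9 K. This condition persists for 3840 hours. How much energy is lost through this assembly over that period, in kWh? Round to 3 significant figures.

3060 kWh

0.243/0.0305 = 7.967
0.0119/0.13 = 0.09154
R_total = 0.0666 + 7.967 + 0.09154 + 0.017 = 8.142 m²·K/W
Q = 241 × 26.9 / 8.142 = 796.2 W
E = 796.2 W × 3840 h / 1000 = 3057 kWh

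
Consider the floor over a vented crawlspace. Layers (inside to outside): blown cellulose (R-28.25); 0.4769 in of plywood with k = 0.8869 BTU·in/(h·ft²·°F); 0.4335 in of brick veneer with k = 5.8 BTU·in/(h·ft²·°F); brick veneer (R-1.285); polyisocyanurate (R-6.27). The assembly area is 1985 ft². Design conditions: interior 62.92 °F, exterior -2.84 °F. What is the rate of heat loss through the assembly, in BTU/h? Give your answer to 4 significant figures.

3584 BTU/h

0.4769/0.8869 = 0.53772
0.4335/5.8 = 0.074741
R_total = 28.25 + 0.53772 + 0.074741 + 1.285 + 6.27 = 36.417 ft²·°F·h/BTU
Q = A·ΔT/R = 1985 × (62.92 − (-2.84)) / 36.417 = 3584.4 BTU/h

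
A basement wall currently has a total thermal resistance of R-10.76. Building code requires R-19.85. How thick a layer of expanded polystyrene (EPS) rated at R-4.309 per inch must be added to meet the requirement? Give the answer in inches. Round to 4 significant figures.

ΔR = 19.85 − 10.76 = 9.09 ft²·°F·h/BTU
L = ΔR / (R/in) = 9.09/4.309 = 2.1095 in

2.110 in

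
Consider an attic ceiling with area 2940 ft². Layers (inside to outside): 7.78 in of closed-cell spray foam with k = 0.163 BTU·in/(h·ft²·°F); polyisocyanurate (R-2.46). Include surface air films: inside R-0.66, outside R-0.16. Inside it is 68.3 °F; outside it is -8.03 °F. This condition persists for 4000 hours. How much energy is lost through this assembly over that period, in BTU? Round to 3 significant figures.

7.78/0.163 = 47.73
R_total = 0.66 + 47.73 + 2.46 + 0.16 = 51.01 ft²·°F·h/BTU
Q = 2940 × (68.3 − (-8.03)) / 51.01 = 4399 BTU/h
E = 4399 × 4000 = 17600000 BTU

17600000 BTU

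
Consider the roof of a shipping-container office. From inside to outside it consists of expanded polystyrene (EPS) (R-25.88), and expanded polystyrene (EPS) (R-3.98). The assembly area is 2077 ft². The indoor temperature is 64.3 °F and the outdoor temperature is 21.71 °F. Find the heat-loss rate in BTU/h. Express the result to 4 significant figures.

R_total = 25.88 + 3.98 = 29.86 ft²·°F·h/BTU
Q = A·ΔT/R = 2077 × (64.3 − 21.71) / 29.86 = 2962.5 BTU/h

2962 BTU/h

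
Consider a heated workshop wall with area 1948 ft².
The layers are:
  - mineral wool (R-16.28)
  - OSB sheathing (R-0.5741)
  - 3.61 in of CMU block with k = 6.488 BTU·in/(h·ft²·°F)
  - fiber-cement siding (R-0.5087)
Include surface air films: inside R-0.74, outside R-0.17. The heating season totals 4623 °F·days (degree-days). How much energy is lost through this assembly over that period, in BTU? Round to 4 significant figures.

11480000 BTU

3.61/6.488 = 0.55641
R_total = 0.74 + 16.28 + 0.5741 + 0.55641 + 0.5087 + 0.17 = 18.829 ft²·°F·h/BTU
E = A × HDD × 24 / R = 1948 × 4623 × 24 / 18.829 = 11479000 BTU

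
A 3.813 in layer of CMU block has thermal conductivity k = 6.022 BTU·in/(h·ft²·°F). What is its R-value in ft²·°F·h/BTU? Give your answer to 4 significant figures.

0.6332 ft²·°F·h/BTU

R = L/k = 3.813/6.022 = 0.63318 ft²·°F·h/BTU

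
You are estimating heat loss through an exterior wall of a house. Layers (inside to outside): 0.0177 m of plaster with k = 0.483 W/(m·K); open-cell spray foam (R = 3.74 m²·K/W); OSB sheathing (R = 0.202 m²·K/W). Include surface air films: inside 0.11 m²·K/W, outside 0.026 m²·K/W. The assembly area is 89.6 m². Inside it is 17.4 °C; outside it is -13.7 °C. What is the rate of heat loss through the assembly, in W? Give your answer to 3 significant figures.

677 W

0.0177/0.483 = 0.03665
R_total = 0.11 + 0.03665 + 3.74 + 0.202 + 0.026 = 4.115 m²·K/W
Q = A·ΔT/R = 89.6 × (17.4 − (-13.7)) / 4.115 = 677.2 W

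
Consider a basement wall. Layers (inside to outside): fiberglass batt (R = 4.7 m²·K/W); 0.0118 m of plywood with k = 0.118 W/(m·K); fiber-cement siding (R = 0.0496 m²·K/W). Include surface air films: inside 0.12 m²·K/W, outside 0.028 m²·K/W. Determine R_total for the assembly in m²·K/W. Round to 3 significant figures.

0.0118/0.118 = 0.1
R_total = 0.12 + 4.7 + 0.1 + 0.0496 + 0.028 = 4.998 m²·K/W

5.00 m²·K/W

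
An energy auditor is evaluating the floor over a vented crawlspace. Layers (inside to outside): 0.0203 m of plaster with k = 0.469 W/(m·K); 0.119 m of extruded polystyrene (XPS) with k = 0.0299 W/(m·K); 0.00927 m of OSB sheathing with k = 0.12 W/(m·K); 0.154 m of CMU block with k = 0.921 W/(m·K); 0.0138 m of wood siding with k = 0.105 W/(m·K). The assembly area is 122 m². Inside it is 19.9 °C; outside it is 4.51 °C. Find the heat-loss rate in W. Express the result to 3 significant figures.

427 W

0.0203/0.469 = 0.04328
0.119/0.0299 = 3.98
0.00927/0.12 = 0.07725
0.154/0.921 = 0.1672
0.0138/0.105 = 0.1314
R_total = 0.04328 + 3.98 + 0.07725 + 0.1672 + 0.1314 = 4.399 m²·K/W
Q = A·ΔT/R = 122 × (19.9 − 4.51) / 4.399 = 426.8 W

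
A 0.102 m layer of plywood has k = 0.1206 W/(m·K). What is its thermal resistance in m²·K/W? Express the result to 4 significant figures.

0.8458 m²·K/W

R = L/k = 0.102/0.1206 = 0.84577 m²·K/W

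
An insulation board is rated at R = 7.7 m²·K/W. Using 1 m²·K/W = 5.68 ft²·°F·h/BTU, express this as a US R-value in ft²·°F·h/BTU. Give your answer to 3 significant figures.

43.7 ft²·°F·h/BTU

R_US = 7.7 × 5.68 = 43.74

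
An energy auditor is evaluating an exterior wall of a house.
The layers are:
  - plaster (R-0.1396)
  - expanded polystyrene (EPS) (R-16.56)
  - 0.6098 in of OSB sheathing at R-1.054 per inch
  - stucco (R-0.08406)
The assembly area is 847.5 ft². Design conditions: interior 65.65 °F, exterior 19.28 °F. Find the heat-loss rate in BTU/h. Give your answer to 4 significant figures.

2255 BTU/h

0.6098 × 1.054 = 0.64273
R_total = 0.1396 + 16.56 + 0.64273 + 0.08406 = 17.426 ft²·°F·h/BTU
Q = A·ΔT/R = 847.5 × (65.65 − 19.28) / 17.426 = 2255.1 BTU/h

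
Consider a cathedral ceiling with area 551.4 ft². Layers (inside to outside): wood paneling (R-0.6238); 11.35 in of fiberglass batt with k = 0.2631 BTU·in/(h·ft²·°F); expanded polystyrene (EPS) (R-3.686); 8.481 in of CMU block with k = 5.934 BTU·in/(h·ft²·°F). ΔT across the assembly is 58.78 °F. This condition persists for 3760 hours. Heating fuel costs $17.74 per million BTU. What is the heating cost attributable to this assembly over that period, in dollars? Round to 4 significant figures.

11.35/0.2631 = 43.139
8.481/5.934 = 1.4292
R_total = 0.6238 + 43.139 + 3.686 + 1.4292 = 48.879 ft²·°F·h/BTU
Q = 551.4 × 58.78 / 48.879 = 663.1 BTU/h
E = 663.1 × 3760 = 2493300 BTU
Cost = 2493300/10⁶ × 17.74 = $44.23

44.23 dollars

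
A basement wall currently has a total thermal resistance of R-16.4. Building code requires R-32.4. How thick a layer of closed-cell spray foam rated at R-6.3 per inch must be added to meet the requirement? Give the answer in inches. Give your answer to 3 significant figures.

ΔR = 32.4 − 16.4 = 16 ft²·°F·h/BTU
L = ΔR / (R/in) = 16/6.3 = 2.54 in

2.54 in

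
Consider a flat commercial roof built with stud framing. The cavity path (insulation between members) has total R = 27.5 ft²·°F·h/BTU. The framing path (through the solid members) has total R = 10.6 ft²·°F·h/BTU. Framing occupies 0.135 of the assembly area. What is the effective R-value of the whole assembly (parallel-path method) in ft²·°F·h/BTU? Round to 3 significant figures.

U_eff = 0.865/27.5 + 0.135/10.6 = 0.03145 + 0.01274 = 0.04419
R_eff = 1/U_eff = 22.63 ft²·°F·h/BTU

22.6 ft²·°F·h/BTU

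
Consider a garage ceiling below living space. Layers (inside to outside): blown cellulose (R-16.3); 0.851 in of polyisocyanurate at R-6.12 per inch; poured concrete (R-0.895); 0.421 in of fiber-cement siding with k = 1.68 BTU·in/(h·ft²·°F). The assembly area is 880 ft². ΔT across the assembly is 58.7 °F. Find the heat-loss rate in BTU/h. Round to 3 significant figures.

0.851 × 6.12 = 5.208
0.421/1.68 = 0.2506
R_total = 16.3 + 5.208 + 0.895 + 0.2506 = 22.65 ft²·°F·h/BTU
Q = A·ΔT/R = 880 × 58.7 / 22.65 = 2280 BTU/h

2280 BTU/h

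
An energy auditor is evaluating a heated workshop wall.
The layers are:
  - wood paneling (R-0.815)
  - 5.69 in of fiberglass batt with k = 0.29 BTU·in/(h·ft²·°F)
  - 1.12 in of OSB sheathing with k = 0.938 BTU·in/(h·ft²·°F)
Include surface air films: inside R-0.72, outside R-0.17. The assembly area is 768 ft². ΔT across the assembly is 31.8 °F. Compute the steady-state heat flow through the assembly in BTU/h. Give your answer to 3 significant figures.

5.69/0.29 = 19.62
1.12/0.938 = 1.194
R_total = 0.72 + 0.815 + 19.62 + 1.194 + 0.17 = 22.52 ft²·°F·h/BTU
Q = A·ΔT/R = 768 × 31.8 / 22.52 = 1084 BTU/h

1080 BTU/h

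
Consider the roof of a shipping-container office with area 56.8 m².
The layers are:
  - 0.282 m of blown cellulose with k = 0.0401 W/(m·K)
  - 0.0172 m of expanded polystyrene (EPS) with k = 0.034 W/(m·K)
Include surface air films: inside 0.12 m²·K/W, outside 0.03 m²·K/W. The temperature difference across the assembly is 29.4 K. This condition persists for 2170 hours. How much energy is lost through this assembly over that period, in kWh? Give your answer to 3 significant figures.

0.282/0.0401 = 7.032
0.0172/0.034 = 0.5059
R_total = 0.12 + 7.032 + 0.5059 + 0.03 = 7.688 m²·K/W
Q = 56.8 × 29.4 / 7.688 = 217.2 W
E = 217.2 W × 2170 h / 1000 = 471.3 kWh

471 kWh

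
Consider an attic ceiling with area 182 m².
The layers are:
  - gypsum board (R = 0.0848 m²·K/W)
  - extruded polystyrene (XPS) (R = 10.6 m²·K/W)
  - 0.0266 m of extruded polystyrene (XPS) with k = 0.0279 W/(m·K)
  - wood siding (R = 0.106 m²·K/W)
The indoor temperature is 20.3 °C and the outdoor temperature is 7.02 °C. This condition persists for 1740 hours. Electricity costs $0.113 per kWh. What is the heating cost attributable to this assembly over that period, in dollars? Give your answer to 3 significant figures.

40.5 dollars

0.0266/0.0279 = 0.9534
R_total = 0.0848 + 10.6 + 0.9534 + 0.106 = 11.74 m²·K/W
Q = 182 × (20.3 − 7.02) / 11.74 = 205.8 W
E = 205.8 W × 1740 h / 1000 = 358.1 kWh
Cost = 358.1 × 0.113 = $40.46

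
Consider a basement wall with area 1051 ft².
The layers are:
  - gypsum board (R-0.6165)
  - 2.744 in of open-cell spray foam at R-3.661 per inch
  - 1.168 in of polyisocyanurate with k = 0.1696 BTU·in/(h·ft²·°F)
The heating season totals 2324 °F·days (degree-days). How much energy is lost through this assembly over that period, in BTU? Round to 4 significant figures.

2.744 × 3.661 = 10.046
1.168/0.1696 = 6.8868
R_total = 0.6165 + 10.046 + 6.8868 = 17.549 ft²·°F·h/BTU
E = A × HDD × 24 / R = 1051 × 2324 × 24 / 17.549 = 3340400 BTU

3340000 BTU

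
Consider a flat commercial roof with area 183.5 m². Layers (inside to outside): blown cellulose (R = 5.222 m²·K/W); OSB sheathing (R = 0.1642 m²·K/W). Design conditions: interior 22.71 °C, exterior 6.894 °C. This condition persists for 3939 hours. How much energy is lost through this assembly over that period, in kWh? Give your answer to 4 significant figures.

R_total = 5.222 + 0.1642 = 5.3862 m²·K/W
Q = 183.5 × (22.71 − 6.894) / 5.3862 = 538.83 W
E = 538.83 W × 3939 h / 1000 = 2122.4 kWh

2122 kWh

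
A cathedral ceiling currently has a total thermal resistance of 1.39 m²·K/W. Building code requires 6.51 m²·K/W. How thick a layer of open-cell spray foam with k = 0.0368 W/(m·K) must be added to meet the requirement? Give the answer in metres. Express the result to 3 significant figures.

0.188 m

ΔR = 6.51 − 1.39 = 5.12 m²·K/W
L = ΔR × k = 5.12 × 0.0368 = 0.1884 m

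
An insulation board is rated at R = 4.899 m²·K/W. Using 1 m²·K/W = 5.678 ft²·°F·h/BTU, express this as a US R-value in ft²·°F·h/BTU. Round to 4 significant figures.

R_US = 4.899 × 5.678 = 27.817

27.82 ft²·°F·h/BTU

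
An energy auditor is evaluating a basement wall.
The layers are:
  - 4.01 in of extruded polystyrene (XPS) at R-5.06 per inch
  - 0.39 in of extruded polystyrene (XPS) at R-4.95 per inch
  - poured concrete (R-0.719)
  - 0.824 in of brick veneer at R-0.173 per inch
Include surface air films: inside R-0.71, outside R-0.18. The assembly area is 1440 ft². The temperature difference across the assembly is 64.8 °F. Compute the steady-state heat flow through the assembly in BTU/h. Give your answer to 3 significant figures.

3890 BTU/h

4.01 × 5.06 = 20.29
0.39 × 4.95 = 1.931
0.824 × 0.173 = 0.1426
R_total = 0.71 + 20.29 + 1.931 + 0.719 + 0.1426 + 0.18 = 23.97 ft²·°F·h/BTU
Q = A·ΔT/R = 1440 × 64.8 / 23.97 = 3892 BTU/h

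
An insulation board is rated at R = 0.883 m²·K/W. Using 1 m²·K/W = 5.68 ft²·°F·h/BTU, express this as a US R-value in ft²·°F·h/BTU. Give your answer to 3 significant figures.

R_US = 0.883 × 5.68 = 5.015

5.02 ft²·°F·h/BTU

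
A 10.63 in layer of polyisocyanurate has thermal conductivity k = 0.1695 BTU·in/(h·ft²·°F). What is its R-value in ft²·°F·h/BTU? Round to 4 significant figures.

62.71 ft²·°F·h/BTU

R = L/k = 10.63/0.1695 = 62.714 ft²·°F·h/BTU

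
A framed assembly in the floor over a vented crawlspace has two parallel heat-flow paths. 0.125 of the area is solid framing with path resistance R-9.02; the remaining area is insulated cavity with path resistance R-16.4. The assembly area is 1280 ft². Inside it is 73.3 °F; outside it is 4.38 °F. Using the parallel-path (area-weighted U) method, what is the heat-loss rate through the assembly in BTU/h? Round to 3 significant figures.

5930 BTU/h

U_eff = 0.875/16.4 + 0.125/9.02 = 0.05335 + 0.01386 = 0.06721
R_eff = 1/U_eff = 14.88 ft²·°F·h/BTU
Q = 1280 × (73.3 − 4.38) / 14.88 = 5929 BTU/h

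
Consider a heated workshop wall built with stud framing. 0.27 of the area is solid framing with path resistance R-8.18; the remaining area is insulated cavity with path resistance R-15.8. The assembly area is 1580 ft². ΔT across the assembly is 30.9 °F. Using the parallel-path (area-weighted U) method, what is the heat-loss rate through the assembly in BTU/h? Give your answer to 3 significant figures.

U_eff = 0.73/15.8 + 0.27/8.18 = 0.0462 + 0.03301 = 0.07921
R_eff = 1/U_eff = 12.62 ft²·°F·h/BTU
Q = 1580 × 30.9 / 12.62 = 3867 BTU/h

3870 BTU/h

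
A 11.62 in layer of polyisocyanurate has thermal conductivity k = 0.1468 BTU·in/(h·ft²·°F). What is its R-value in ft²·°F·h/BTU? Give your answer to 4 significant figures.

79.16 ft²·°F·h/BTU

R = L/k = 11.62/0.1468 = 79.155 ft²·°F·h/BTU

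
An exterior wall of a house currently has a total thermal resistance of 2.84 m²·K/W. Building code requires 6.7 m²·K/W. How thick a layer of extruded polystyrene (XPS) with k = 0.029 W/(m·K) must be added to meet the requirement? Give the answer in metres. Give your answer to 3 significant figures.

ΔR = 6.7 − 2.84 = 3.86 m²·K/W
L = ΔR × k = 3.86 × 0.029 = 0.1119 m

0.112 m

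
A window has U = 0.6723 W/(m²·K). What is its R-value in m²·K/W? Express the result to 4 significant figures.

1.487 m²·K/W

R = 1/U = 1/0.6723 = 1.4874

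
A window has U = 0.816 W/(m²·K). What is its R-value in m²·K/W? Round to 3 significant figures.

1.23 m²·K/W

R = 1/U = 1/0.816 = 1.225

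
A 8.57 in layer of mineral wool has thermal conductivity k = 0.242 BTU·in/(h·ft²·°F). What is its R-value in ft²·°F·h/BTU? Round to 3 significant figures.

35.4 ft²·°F·h/BTU

R = L/k = 8.57/0.242 = 35.41 ft²·°F·h/BTU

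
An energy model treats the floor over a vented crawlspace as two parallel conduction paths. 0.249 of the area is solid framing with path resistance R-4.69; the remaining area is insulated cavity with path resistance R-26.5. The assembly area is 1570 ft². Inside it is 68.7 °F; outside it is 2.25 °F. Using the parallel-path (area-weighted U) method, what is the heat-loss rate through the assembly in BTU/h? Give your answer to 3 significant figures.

8500 BTU/h

U_eff = 0.751/26.5 + 0.249/4.69 = 0.02834 + 0.05309 = 0.08143
R_eff = 1/U_eff = 12.28 ft²·°F·h/BTU
Q = 1570 × (68.7 − 2.25) / 12.28 = 8495 BTU/h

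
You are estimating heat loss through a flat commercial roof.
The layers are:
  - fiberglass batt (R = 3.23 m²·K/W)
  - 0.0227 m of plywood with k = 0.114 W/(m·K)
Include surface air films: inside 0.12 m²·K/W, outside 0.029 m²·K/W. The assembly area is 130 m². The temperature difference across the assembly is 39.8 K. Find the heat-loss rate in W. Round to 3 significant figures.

1450 W

0.0227/0.114 = 0.1991
R_total = 0.12 + 3.23 + 0.1991 + 0.029 = 3.578 m²·K/W
Q = A·ΔT/R = 130 × 39.8 / 3.578 = 1446 W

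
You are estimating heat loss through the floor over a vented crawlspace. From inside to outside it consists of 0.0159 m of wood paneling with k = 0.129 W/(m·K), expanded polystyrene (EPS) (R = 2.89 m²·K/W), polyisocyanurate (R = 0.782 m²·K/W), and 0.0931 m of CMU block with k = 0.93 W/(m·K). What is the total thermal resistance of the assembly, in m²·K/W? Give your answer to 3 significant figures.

0.0159/0.129 = 0.1233
0.0931/0.93 = 0.1001
R_total = 0.1233 + 2.89 + 0.782 + 0.1001 = 3.895 m²·K/W

3.90 m²·K/W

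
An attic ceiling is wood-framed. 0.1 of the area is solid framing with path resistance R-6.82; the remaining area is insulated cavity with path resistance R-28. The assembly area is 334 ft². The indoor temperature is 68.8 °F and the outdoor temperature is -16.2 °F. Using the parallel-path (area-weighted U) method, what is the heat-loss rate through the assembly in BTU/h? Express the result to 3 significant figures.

U_eff = 0.9/28 + 0.1/6.82 = 0.03214 + 0.01466 = 0.04681
R_eff = 1/U_eff = 21.36 ft²·°F·h/BTU
Q = 334 × (68.8 − (-16.2)) / 21.36 = 1329 BTU/h

1330 BTU/h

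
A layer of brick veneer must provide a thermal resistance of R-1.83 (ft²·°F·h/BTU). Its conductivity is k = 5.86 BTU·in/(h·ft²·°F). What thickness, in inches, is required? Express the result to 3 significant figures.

L = R × k = 1.83 × 5.86 = 10.72 in

10.7 in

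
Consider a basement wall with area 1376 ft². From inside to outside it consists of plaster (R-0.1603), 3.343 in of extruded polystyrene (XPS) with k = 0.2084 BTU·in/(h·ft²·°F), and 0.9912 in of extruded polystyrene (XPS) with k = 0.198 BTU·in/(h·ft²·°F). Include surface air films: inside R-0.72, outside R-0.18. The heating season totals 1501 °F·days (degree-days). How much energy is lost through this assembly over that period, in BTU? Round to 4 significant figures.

2242000 BTU

3.343/0.2084 = 16.041
0.9912/0.198 = 5.0061
R_total = 0.72 + 0.1603 + 16.041 + 5.0061 + 0.18 = 22.108 ft²·°F·h/BTU
E = A × HDD × 24 / R = 1376 × 1501 × 24 / 22.108 = 2242200 BTU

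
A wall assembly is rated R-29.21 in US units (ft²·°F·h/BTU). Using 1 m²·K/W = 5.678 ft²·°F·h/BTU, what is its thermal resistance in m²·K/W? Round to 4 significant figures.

R_SI = 29.21/5.678 = 5.1444

5.144 m²·K/W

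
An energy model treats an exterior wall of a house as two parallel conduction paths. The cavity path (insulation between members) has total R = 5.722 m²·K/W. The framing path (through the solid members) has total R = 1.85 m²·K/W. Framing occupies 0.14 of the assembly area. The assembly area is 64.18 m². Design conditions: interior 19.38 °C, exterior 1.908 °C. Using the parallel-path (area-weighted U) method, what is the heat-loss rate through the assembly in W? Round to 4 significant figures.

U_eff = 0.86/5.722 + 0.14/1.85 = 0.1503 + 0.075676 = 0.22597
R_eff = 1/U_eff = 4.4253 m²·K/W
Q = 64.18 × (19.38 − 1.908) / 4.4253 = 253.4 W

253.4 W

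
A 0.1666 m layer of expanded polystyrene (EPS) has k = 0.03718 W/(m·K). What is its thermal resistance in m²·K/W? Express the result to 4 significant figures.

4.481 m²·K/W

R = L/k = 0.1666/0.03718 = 4.4809 m²·K/W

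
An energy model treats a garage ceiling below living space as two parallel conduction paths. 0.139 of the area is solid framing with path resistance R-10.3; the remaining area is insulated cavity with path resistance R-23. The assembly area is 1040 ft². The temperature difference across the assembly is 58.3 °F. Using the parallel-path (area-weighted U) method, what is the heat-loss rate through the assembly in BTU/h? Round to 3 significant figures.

3090 BTU/h

U_eff = 0.861/23 + 0.139/10.3 = 0.03743 + 0.0135 = 0.05093
R_eff = 1/U_eff = 19.63 ft²·°F·h/BTU
Q = 1040 × 58.3 / 19.63 = 3088 BTU/h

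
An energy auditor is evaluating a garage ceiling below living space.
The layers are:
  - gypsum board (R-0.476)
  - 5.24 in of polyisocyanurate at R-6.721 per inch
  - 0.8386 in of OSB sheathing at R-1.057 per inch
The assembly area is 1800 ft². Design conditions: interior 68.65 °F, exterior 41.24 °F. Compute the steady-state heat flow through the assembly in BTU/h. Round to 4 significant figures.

5.24 × 6.721 = 35.218
0.8386 × 1.057 = 0.8864
R_total = 0.476 + 35.218 + 0.8864 = 36.58 ft²·°F·h/BTU
Q = A·ΔT/R = 1800 × (68.65 − 41.24) / 36.58 = 1348.8 BTU/h

1349 BTU/h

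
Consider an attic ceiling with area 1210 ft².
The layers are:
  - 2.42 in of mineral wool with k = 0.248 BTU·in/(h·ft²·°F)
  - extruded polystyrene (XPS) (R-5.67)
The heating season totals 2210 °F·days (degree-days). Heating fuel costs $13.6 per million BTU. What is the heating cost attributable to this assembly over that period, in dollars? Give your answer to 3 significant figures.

2.42/0.248 = 9.758
R_total = 9.758 + 5.67 = 15.43 ft²·°F·h/BTU
E = A × HDD × 24 / R = 1210 × 2210 × 24 / 15.43 = 4160000 BTU
Cost = 4160000/10⁶ × 13.6 = $56.57

56.6 dollars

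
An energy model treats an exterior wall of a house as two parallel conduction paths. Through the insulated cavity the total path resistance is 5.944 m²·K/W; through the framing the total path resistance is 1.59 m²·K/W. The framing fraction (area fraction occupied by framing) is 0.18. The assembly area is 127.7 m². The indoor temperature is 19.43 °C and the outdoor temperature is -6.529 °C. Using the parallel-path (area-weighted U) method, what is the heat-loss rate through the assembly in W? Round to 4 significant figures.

832.6 W

U_eff = 0.82/5.944 + 0.18/1.59 = 0.13795 + 0.11321 = 0.25116
R_eff = 1/U_eff = 3.9815 m²·K/W
Q = 127.7 × (19.43 − (-6.529)) / 3.9815 = 832.59 W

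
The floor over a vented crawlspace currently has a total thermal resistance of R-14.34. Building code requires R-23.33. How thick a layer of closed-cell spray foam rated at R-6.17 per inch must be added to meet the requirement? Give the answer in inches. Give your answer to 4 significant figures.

ΔR = 23.33 − 14.34 = 8.99 ft²·°F·h/BTU
L = ΔR / (R/in) = 8.99/6.17 = 1.4571 in

1.457 in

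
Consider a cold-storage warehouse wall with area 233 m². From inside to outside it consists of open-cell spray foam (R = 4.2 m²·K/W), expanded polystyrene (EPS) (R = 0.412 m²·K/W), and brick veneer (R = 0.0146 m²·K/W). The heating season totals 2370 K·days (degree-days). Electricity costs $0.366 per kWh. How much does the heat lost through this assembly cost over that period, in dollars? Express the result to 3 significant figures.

1050 dollars

R_total = 4.2 + 0.412 + 0.0146 = 4.627 m²·K/W
E = A × HDD × 24 / R / 1000 = 233 × 2370 × 24 / 4.627 / 1000 = 2865 kWh
Cost = 2865 × 0.366 = $1048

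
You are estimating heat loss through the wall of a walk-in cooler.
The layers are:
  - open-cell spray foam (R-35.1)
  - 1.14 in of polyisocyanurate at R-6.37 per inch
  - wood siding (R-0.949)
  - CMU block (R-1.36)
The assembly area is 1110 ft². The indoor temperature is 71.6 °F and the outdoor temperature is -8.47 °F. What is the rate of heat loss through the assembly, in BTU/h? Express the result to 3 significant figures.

1990 BTU/h

1.14 × 6.37 = 7.262
R_total = 35.1 + 7.262 + 0.949 + 1.36 = 44.67 ft²·°F·h/BTU
Q = A·ΔT/R = 1110 × (71.6 − (-8.47)) / 44.67 = 1990 BTU/h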